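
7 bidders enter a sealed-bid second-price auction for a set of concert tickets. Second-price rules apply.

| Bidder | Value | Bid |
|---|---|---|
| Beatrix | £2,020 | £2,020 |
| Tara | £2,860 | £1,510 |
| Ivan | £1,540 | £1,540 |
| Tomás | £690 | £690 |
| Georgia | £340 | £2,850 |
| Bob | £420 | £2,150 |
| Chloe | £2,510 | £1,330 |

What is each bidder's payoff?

Payoffs: Beatrix £0, Tara £0, Ivan £0, Tomás £0, Georgia -£1,810, Bob £0, Chloe £0.

Sorted high to low: Georgia £2,850 > Bob £2,150 > Beatrix £2,020 > Ivan £1,540 > Tara £1,510 > Chloe £1,330 > Tomás £690.
Georgia has the top bid and wins; the price is the second-highest bid, £2,150.
Georgia's payoff = £340 − £2,150 = -£1,810. All other bidders lose, so their payoff is 0.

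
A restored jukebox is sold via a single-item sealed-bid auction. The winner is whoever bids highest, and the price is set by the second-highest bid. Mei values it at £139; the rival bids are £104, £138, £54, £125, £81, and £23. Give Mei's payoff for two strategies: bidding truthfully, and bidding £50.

Truthful: £1; alternative: £0.

The highest competing bid is £138.
Bidding truthfully at £139: Mei has the top bid, wins, and pays the second-highest bid £138. Payoff = £139 − £138 = £1.
Bidding £50: the top bid is £138 (a rival), so Mei loses. Payoff = £0.
This is the dominant-strategy logic: truthful bidding weakly beats any alternative.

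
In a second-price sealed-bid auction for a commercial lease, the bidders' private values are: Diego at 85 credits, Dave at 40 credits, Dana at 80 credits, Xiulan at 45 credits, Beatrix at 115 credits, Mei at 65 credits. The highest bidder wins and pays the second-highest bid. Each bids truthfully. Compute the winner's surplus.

Winner's surplus: 30 credits.

Ordered from highest: Beatrix 115 credits, then Diego 85 credits, then Dana 80 credits, then Mei 65 credits, then Xiulan 45 credits, then Dave 40 credits.
Beatrix wins with the top bid and pays the second-highest, 85 credits.
Surplus = 115 credits − 85 credits = 30 credits.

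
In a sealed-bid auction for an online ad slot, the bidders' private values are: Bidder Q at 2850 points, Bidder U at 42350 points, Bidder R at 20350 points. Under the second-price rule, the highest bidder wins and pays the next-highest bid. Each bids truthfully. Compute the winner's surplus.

Ranking the bids: Bidder U 42350 points, then Bidder R 20350 points, then Bidder Q 2850 points.
Bidder U wins with the top bid and pays the second-highest, 20350 points.
Surplus = 42350 points − 20350 points = 22000 points.

Surplus = 22000 points.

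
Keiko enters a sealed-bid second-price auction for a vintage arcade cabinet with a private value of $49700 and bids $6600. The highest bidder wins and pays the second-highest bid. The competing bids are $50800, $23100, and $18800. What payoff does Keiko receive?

Highest competing bid: $50800.
Keiko's bid $6600 is not the highest, so Keiko loses, pays nothing, and earns zero payoff.

Keiko's payoff: $0.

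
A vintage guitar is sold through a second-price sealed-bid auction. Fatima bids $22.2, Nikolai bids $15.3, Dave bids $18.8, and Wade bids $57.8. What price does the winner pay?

Price paid: $22.2.

Bids in descending order: Wade $57.8, then Fatima $22.2, then Dave $18.8, then Nikolai $15.3.
Wade has the highest bid, so Wade wins.
The second-highest bid is $22.2, so that is what Wade pays.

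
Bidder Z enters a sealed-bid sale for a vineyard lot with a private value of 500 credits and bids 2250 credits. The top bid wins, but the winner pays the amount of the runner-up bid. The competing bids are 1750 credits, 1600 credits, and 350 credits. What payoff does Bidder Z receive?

Highest competing bid: 1750 credits.
Bidder Z's bid 2250 credits is the highest overall, so Bidder Z wins and pays the second-highest bid, 1750 credits.
Payoff = value − price = 500 credits − 1750 credits = -1250 credits.
Overbidding won the item at a price above value — truthful bidding would have avoided this loss.

-1250 credits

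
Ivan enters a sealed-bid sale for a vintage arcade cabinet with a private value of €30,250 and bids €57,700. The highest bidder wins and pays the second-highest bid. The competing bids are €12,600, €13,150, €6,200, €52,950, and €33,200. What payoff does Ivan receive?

Highest competing bid: €52,950.
Ivan's bid €57,700 is the highest overall, so Ivan wins and pays the second-highest bid, €52,950.
Payoff = value − price = €30,250 − €52,950 = -€22,700.

Ivan's payoff: -€22,700.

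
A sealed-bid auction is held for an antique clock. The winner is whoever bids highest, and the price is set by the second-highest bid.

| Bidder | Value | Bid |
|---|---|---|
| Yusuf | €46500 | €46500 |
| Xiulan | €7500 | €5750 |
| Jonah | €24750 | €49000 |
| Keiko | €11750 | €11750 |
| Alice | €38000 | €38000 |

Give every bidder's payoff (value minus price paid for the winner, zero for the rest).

Bids in descending order: Jonah €49000; Yusuf €46500; Alice €38000; Keiko €11750; Xiulan €5750.
Jonah has the top bid and wins; the price is the second-highest bid, €46500.
Jonah's payoff = €24750 − €46500 = -€21750. All other bidders lose, so their payoff is 0.

Yusuf €0, Xiulan €0, Jonah -€21750, Keiko €0, Alice €0.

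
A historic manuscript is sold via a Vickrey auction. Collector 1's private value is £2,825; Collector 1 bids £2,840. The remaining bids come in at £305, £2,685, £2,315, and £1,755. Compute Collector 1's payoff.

£140

Highest competing bid: £2,685.
Collector 1's bid £2,840 is the highest overall, so Collector 1 wins and pays the second-highest bid, £2,685.
Payoff = value − price = £2,825 − £2,685 = £140.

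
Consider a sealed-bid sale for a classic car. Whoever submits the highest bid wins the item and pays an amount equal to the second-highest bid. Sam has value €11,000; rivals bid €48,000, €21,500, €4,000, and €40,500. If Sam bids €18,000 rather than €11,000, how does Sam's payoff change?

Payoff change: €0.

The highest competing bid is €48,000.
Bidding truthfully at €11,000: the top bid is €48,000 (a rival), so Sam loses. Payoff = €0.
Bidding €18,000: the top bid is €48,000 (a rival), so Sam loses. Payoff = €0.
Change = €0 − €0 = €0.
The bid only affects whether you win, not the price — here both bids land on the same side of the top rival bid, so the deviation is payoff-neutral.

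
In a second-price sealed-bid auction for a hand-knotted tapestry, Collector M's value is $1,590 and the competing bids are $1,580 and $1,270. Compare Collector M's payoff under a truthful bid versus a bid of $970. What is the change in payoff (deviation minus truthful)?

The highest competing bid is $1,580.
Bidding truthfully at $1,590: Collector M has the top bid, wins, and pays the second-highest bid $1,580. Payoff = $1,590 − $1,580 = $10.
Bidding $970: the top bid is $1,580 (a rival), so Collector M loses. Payoff = $0.
Change = $0 − $10 = -$10.
Deviating from a truthful bid can only lose payoff in a second-price auction — never gain.

Change in payoff: -$10.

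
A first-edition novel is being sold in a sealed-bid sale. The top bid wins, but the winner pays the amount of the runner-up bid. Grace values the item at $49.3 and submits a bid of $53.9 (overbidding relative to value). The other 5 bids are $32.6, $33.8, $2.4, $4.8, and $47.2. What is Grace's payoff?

Grace's payoff: $2.1.

Highest competing bid: $47.2.
Grace's bid $53.9 is the highest overall, so Grace wins and pays the second-highest bid, $47.2.
Payoff = value − price = $49.3 − $47.2 = $2.1.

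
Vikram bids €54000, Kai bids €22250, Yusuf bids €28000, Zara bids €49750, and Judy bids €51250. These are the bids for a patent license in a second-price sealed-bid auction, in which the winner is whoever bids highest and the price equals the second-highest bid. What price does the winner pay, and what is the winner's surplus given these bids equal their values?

Price €51250; surplus €2750.

Ordered from highest: Vikram €54000; Judy €51250; Zara €49750; Yusuf €28000; Kai €22250.
Vikram is the highest bidder, so Vikram wins.
Under the second-price rule, the price is the second-highest bid: €51250.
Surplus = €54000 − €51250 = €2750.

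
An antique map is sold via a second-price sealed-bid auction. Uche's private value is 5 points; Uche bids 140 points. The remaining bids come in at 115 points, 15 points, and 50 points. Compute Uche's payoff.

Highest competing bid: 115 points.
Uche's bid 140 points is the highest overall, so Uche wins and pays the second-highest bid, 115 points.
Payoff = value − price = 5 points − 115 points = -110 points.
Overbidding won the item at a price above value — truthful bidding would have avoided this loss.

Payoff = -110 points.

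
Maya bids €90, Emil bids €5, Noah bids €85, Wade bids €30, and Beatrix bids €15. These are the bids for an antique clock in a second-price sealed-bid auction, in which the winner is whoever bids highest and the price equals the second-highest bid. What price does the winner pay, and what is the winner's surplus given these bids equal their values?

Sorted high to low: Maya €90; Noah €85; Wade €30; Beatrix €15; Emil €5.
Maya is the highest bidder, so Maya wins.
Under the second-price rule, the price is the second-highest bid: €85.
Surplus = €90 − €85 = €5.

The winner pays €85 for a surplus of €5.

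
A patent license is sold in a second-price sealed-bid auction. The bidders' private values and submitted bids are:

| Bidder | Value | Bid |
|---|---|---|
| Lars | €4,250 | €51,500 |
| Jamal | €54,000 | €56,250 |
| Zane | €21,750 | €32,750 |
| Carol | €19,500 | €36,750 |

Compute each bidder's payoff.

Ordered from highest: Jamal €56,250, then Lars €51,500, then Carol €36,750, then Zane €32,750.
Jamal has the top bid and wins; the price is the second-highest bid, €51,500.
Jamal's payoff = €54,000 − €51,500 = €2,500. All other bidders lose, so their payoff is 0.

Lars €0, Jamal €2,500, Zane €0, Carol €0.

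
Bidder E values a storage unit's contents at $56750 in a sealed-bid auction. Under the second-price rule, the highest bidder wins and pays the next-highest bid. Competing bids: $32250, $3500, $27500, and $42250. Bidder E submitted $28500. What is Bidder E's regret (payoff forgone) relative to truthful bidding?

The highest competing bid is $42250.
Bidding truthfully at $56750: Bidder E has the top bid, wins, and pays the second-highest bid $42250. Payoff = $56750 − $42250 = $14500.
Bidding $28500: the top bid is $42250 (a rival), so Bidder E loses. Payoff = $0.
Regret = truthful payoff − actual payoff = $14500 − $0 = $14500.

Regret: $14500.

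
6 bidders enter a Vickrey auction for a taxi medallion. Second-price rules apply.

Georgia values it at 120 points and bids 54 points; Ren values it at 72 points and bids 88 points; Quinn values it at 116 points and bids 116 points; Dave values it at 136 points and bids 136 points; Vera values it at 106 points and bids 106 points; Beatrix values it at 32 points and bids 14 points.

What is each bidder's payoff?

Sorted high to low: Dave 136 points > Quinn 116 points > Vera 106 points > Ren 88 points > Georgia 54 points > Beatrix 14 points.
Dave has the top bid and wins; the price is the second-highest bid, 116 points.
Dave's payoff = 136 points − 116 points = 20 points. All other bidders lose, so their payoff is 0.

Payoffs: Georgia 0 points, Ren 0 points, Quinn 0 points, Dave 20 points, Vera 0 points, Beatrix 0 points.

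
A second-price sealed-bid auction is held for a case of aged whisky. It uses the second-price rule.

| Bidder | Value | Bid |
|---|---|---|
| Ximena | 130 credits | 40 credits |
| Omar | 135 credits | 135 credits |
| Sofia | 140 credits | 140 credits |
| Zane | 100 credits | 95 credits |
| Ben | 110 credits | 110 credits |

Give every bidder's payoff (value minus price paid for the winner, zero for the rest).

Payoffs: Ximena 0 credits, Omar 0 credits, Sofia 5 credits, Zane 0 credits, Ben 0 credits.

Bids in descending order: Sofia 140 credits, then Omar 135 credits, then Ben 110 credits, then Zane 95 credits, then Ximena 40 credits.
Sofia has the top bid and wins; the price is the second-highest bid, 135 credits.
Sofia's payoff = 140 credits − 135 credits = 5 credits. All other bidders lose, so their payoff is 0.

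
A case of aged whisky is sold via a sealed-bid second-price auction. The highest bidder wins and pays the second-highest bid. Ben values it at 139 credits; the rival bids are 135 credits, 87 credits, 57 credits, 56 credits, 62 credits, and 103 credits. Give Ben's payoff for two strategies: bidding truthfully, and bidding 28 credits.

The highest competing bid is 135 credits.
Bidding truthfully at 139 credits: Ben has the top bid, wins, and pays the second-highest bid 135 credits. Payoff = 139 credits − 135 credits = 4 credits.
Bidding 28 credits: the top bid is 135 credits (a rival), so Ben loses. Payoff = 0 credits.
Deviating from a truthful bid can only lose payoff in a second-price auction — never gain.

(a) 4 credits  (b) 0 credits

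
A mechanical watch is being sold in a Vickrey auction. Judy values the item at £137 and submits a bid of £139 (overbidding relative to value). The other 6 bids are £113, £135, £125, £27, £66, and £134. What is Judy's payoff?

Judy's payoff: £2.

Highest competing bid: £135.
Judy's bid £139 is the highest overall, so Judy wins and pays the second-highest bid, £135.
Payoff = value − price = £137 − £135 = £2.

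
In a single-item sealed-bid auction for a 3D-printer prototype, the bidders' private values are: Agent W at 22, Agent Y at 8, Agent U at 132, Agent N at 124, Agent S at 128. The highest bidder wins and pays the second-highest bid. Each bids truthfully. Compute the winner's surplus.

Winner's surplus: 4.

Ranking the bids: Agent U 132 > Agent S 128 > Agent N 124 > Agent W 22 > Agent Y 8.
Agent U wins with the top bid and pays the second-highest, 128.
Surplus = 132 − 128 = 4.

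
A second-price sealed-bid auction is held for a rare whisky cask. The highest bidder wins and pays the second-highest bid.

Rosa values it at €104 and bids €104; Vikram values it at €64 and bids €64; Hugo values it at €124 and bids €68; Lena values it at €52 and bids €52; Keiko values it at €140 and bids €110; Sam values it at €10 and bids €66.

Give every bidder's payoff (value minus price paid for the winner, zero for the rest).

Ranking the bids: Keiko €110; Rosa €104; Hugo €68; Sam €66; Vikram €64; Lena €52.
Keiko has the top bid and wins; the price is the second-highest bid, €104.
Keiko's payoff = €140 − €104 = €36. All other bidders lose, so their payoff is 0.

Rosa €0, Vikram €0, Hugo €0, Lena €0, Keiko €36, Sam €0.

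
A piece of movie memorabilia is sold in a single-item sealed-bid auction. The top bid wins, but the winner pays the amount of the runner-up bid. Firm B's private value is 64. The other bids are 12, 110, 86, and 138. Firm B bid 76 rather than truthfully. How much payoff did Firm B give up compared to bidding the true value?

The highest competing bid is 138.
Bidding truthfully at 64: the top bid is 138 (a rival), so Firm B loses. Payoff = 0.
Bidding 76: the top bid is 138 (a rival), so Firm B loses. Payoff = 0.
Regret = truthful payoff − actual payoff = 0 − 0 = 0.
The bid only affects whether you win, not the price — here both bids land on the same side of the top rival bid, so the deviation is payoff-neutral.

Regret: 0.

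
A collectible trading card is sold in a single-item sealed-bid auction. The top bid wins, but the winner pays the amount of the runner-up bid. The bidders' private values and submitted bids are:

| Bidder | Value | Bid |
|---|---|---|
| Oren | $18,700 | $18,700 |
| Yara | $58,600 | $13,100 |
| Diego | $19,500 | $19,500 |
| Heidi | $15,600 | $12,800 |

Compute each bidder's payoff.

Payoffs: Oren $0, Yara $0, Diego $800, Heidi $0.

Ranking the bids: Diego $19,500; Oren $18,700; Yara $13,100; Heidi $12,800.
Diego has the top bid and wins; the price is the second-highest bid, $18,700.
Diego's payoff = $19,500 − $18,700 = $800. All other bidders lose, so their payoff is 0.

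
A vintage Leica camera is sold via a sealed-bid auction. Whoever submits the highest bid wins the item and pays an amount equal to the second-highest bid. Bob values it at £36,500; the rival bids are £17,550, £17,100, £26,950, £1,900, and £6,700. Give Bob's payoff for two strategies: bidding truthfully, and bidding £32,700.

The highest competing bid is £26,950.
Bidding truthfully at £36,500: Bob has the top bid, wins, and pays the second-highest bid £26,950. Payoff = £36,500 − £26,950 = £9,550.
Bidding £32,700: Bob has the top bid, wins, and pays the second-highest bid £26,950. Payoff = £36,500 − £26,950 = £9,550.
The bid only affects whether you win, not the price — here both bids land on the same side of the top rival bid, so the deviation is payoff-neutral.

Truthful: £9,550; alternative: £9,550.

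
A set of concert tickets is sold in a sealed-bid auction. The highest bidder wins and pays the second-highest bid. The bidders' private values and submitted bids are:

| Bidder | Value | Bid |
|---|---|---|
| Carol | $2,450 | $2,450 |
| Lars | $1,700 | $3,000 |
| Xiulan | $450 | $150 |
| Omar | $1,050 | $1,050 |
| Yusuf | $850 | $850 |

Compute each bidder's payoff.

Bids in descending order: Lars $3,000; Carol $2,450; Omar $1,050; Yusuf $850; Xiulan $150.
Lars has the top bid and wins; the price is the second-highest bid, $2,450.
Lars's payoff = $1,700 − $2,450 = -$750. All other bidders lose, so their payoff is 0.

Carol $0, Lars -$750, Xiulan $0, Omar $0, Yusuf $0.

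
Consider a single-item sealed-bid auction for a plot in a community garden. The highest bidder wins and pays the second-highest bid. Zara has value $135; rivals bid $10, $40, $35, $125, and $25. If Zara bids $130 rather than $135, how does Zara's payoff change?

The highest competing bid is $125.
Bidding truthfully at $135: Zara has the top bid, wins, and pays the second-highest bid $125. Payoff = $135 − $125 = $10.
Bidding $130: Zara has the top bid, wins, and pays the second-highest bid $125. Payoff = $135 − $125 = $10.
Change = $10 − $10 = $0.
The bid only affects whether you win, not the price — here both bids land on the same side of the top rival bid, so the deviation is payoff-neutral.

Change in payoff: $0.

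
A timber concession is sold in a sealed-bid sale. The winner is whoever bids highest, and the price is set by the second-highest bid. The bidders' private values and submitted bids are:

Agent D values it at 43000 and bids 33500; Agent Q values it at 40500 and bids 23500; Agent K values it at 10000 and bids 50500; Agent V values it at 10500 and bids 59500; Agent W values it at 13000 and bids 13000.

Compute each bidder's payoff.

Ranking the bids: Agent V 59500 > Agent K 50500 > Agent D 33500 > Agent Q 23500 > Agent W 13000.
Agent V has the top bid and wins; the price is the second-highest bid, 50500.
Agent V's payoff = 10500 − 50500 = -40000. All other bidders lose, so their payoff is 0.

Agent D 0, Agent Q 0, Agent K 0, Agent V -40000, Agent W 0.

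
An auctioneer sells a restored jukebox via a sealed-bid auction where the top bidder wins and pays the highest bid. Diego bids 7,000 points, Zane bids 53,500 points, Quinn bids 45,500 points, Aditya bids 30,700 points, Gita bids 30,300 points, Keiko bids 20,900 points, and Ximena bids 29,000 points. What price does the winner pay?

53,500 points

Bids in descending order: Zane 53,500 points; Quinn 45,500 points; Aditya 30,700 points; Gita 30,300 points; Ximena 29,000 points; Keiko 20,900 points; Diego 7,000 points.
Zane is the highest bidder, so Zane wins.
Under the first-price rule, the price is the highest bid: 53,500 points.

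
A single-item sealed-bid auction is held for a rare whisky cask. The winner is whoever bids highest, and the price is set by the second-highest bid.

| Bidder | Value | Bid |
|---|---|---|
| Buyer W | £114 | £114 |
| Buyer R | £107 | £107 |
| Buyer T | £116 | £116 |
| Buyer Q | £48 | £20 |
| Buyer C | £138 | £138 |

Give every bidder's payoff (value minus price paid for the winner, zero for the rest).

Payoffs: Buyer W £0, Buyer R £0, Buyer T £0, Buyer Q £0, Buyer C £22.

Bids in descending order: Buyer C £138; Buyer T £116; Buyer W £114; Buyer R £107; Buyer Q £20.
Buyer C has the top bid and wins; the price is the second-highest bid, £116.
Buyer C's payoff = £138 − £116 = £22. All other bidders lose, so their payoff is 0.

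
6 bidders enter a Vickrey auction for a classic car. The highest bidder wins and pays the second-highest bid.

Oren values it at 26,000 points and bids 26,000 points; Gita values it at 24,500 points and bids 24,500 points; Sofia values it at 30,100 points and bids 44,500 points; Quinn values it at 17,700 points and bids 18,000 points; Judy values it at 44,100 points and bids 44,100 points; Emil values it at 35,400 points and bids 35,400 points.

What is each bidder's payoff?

Payoffs: Oren 0 points, Gita 0 points, Sofia -14,000 points, Quinn 0 points, Judy 0 points, Emil 0 points.

Bids in descending order: Sofia 44,500 points > Judy 44,100 points > Emil 35,400 points > Oren 26,000 points > Gita 24,500 points > Quinn 18,000 points.
Sofia has the top bid and wins; the price is the second-highest bid, 44,100 points.
Sofia's payoff = 30,100 points − 44,100 points = -14,000 points. All other bidders lose, so their payoff is 0.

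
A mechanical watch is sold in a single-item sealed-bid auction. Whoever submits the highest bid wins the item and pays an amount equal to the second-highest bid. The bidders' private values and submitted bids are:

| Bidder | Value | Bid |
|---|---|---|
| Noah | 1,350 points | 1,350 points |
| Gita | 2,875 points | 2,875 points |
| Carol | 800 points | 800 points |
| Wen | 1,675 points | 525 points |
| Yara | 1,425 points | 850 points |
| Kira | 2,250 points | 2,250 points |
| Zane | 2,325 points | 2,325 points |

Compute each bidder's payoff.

Noah 0 points, Gita 550 points, Carol 0 points, Wen 0 points, Yara 0 points, Kira 0 points, Zane 0 points.

Sorted high to low: Gita 2,875 points, then Zane 2,325 points, then Kira 2,250 points, then Noah 1,350 points, then Yara 850 points, then Carol 800 points, then Wen 525 points.
Gita has the top bid and wins; the price is the second-highest bid, 2,325 points.
Gita's payoff = 2,875 points − 2,325 points = 550 points. All other bidders lose, so their payoff is 0.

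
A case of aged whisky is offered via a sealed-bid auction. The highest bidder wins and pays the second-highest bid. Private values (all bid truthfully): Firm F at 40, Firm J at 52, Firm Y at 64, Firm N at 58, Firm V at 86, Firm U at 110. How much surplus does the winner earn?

Ranking the bids: Firm U 110, then Firm V 86, then Firm Y 64, then Firm N 58, then Firm J 52, then Firm F 40.
Firm U wins with the top bid and pays the second-highest, 86.
Surplus = 110 − 86 = 24.

Surplus = 24.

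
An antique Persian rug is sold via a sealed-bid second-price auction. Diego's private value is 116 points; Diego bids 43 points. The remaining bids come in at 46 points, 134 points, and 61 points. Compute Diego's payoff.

Highest competing bid: 134 points.
Diego's bid 43 points is not the highest, so Diego loses, pays nothing, and earns zero payoff.

Diego's payoff: 0 points.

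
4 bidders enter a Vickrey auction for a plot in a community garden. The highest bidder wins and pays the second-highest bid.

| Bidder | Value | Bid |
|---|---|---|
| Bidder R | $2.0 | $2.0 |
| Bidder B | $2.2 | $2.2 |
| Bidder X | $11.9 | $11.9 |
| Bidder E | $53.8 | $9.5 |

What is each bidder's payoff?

Bidder R $0.0, Bidder B $0.0, Bidder X $2.4, Bidder E $0.0.

Bids in descending order: Bidder X $11.9; Bidder E $9.5; Bidder B $2.2; Bidder R $2.0.
Bidder X has the top bid and wins; the price is the second-highest bid, $9.5.
Bidder X's payoff = $11.9 − $9.5 = $2.4. All other bidders lose, so their payoff is 0.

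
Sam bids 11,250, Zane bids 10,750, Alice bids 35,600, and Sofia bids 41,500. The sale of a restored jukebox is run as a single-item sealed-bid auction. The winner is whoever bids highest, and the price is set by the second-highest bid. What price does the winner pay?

Ordered from highest: Sofia 41,500 > Alice 35,600 > Sam 11,250 > Zane 10,750.
Sofia has the highest bid, so Sofia wins.
The second-highest bid is 35,600, so that is what Sofia pays.

Price paid: 35,600.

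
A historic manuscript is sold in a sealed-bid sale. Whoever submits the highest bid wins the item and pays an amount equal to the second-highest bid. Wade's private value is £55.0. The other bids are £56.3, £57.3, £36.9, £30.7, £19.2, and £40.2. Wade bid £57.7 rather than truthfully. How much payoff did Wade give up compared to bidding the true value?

£2.3

The highest competing bid is £57.3.
Bidding truthfully at £55.0: the top bid is £57.3 (a rival), so Wade loses. Payoff = £0.0.
Bidding £57.7: Wade has the top bid, wins, and pays the second-highest bid £57.3. Payoff = £55.0 − £57.3 = -£2.3.
Regret = truthful payoff − actual payoff = £0.0 − -£2.3 = £2.3.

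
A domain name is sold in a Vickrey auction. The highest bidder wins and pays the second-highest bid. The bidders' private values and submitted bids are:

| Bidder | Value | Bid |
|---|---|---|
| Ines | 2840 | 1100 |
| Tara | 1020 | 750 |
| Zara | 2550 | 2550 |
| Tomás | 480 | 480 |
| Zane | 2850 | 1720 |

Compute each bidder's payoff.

Payoffs: Ines 0, Tara 0, Zara 830, Tomás 0, Zane 0.

Sorted high to low: Zara 2550, then Zane 1720, then Ines 1100, then Tara 750, then Tomás 480.
Zara has the top bid and wins; the price is the second-highest bid, 1720.
Zara's payoff = 2550 − 1720 = 830. All other bidders lose, so their payoff is 0.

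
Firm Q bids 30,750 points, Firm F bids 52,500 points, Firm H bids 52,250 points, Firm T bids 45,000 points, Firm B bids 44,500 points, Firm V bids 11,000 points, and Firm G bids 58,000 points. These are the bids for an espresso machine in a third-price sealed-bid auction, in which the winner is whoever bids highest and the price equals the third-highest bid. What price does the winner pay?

Ranking the bids: Firm G 58,000 points; Firm F 52,500 points; Firm H 52,250 points; Firm T 45,000 points; Firm B 44,500 points; Firm Q 30,750 points; Firm V 11,000 points.
Firm G is the highest bidder, so Firm G wins.
Under the third-price rule, the price is the third-highest bid: 52,250 points.

The winner pays 52,250 points.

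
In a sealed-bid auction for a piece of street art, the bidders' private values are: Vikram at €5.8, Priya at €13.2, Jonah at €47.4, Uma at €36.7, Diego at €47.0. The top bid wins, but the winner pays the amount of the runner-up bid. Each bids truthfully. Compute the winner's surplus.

Surplus = €0.4.

Ranking the bids: Jonah €47.4, then Diego €47.0, then Uma €36.7, then Priya €13.2, then Vikram €5.8.
Jonah wins with the top bid and pays the second-highest, €47.0.
Surplus = €47.4 − €47.0 = €0.4.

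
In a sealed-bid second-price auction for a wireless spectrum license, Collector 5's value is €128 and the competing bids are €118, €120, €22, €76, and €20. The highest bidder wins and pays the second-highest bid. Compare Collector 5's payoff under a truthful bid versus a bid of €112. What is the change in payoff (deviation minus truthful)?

-€8

The highest competing bid is €120.
Bidding truthfully at €128: Collector 5 has the top bid, wins, and pays the second-highest bid €120. Payoff = €128 − €120 = €8.
Bidding €112: the top bid is €120 (a rival), so Collector 5 loses. Payoff = €0.
Change = €0 − €8 = -€8.
This is the dominant-strategy logic: truthful bidding weakly beats any alternative.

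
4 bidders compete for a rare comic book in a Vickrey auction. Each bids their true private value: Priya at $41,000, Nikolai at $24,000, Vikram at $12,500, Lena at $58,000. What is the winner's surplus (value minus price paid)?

Winner's surplus: $17,000.

Ranking the bids: Lena $58,000, then Priya $41,000, then Nikolai $24,000, then Vikram $12,500.
Lena wins with the top bid and pays the second-highest, $41,000.
Surplus = $58,000 − $41,000 = $17,000.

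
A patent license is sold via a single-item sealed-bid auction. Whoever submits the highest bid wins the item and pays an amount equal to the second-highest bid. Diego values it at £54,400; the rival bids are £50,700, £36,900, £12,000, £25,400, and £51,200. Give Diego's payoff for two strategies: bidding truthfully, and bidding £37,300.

The highest competing bid is £51,200.
Bidding truthfully at £54,400: Diego has the top bid, wins, and pays the second-highest bid £51,200. Payoff = £54,400 − £51,200 = £3,200.
Bidding £37,300: the top bid is £51,200 (a rival), so Diego loses. Payoff = £0.

(a) £3,200  (b) £0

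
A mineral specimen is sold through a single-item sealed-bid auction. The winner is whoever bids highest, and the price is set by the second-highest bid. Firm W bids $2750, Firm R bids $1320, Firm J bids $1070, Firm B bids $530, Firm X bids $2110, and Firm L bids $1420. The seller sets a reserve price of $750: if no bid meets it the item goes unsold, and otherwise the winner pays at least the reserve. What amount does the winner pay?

Sorted high to low: Firm W $2750, then Firm X $2110, then Firm L $1420, then Firm R $1320, then Firm J $1070, then Firm B $530.
Firm W has the highest bid, so Firm W wins.
The second-highest bid is $2110, which exceeds the reserve, so that sets the price.

Price paid: $2110.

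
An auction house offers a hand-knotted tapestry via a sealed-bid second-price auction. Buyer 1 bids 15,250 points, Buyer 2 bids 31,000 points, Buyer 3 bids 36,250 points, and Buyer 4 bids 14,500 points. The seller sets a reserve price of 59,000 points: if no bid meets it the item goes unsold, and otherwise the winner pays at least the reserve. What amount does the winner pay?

Sorted high to low: Buyer 3 36,250 points > Buyer 2 31,000 points > Buyer 1 15,250 points > Buyer 4 14,500 points.
The top bid 36,250 points is below the reserve 59,000 points, so the item goes unsold and nothing is paid.

unsold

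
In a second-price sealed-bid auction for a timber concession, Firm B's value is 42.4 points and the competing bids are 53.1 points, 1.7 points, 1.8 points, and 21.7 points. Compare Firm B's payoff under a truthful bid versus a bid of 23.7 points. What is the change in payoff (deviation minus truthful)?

The highest competing bid is 53.1 points.
Bidding truthfully at 42.4 points: the top bid is 53.1 points (a rival), so Firm B loses. Payoff = 0.0 points.
Bidding 23.7 points: the top bid is 53.1 points (a rival), so Firm B loses. Payoff = 0.0 points.
Change = 0.0 points − 0.0 points = 0.0 points.
The bid only affects whether you win, not the price — here both bids land on the same side of the top rival bid, so the deviation is payoff-neutral.

Change in payoff: 0.0 points.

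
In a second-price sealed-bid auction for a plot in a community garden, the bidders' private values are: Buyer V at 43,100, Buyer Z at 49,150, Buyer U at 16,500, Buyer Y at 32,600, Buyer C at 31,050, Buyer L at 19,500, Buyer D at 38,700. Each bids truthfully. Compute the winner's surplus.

Ranking the bids: Buyer Z 49,150 > Buyer V 43,100 > Buyer D 38,700 > Buyer Y 32,600 > Buyer C 31,050 > Buyer L 19,500 > Buyer U 16,500.
Buyer Z wins with the top bid and pays the second-highest, 43,100.
Surplus = 49,150 − 43,100 = 6,050.

6,050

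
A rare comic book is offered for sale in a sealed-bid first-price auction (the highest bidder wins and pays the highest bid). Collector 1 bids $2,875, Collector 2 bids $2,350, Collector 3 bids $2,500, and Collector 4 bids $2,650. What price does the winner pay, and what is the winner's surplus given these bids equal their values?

Price $2,875; surplus $0.

Ordered from highest: Collector 1 $2,875; Collector 4 $2,650; Collector 3 $2,500; Collector 2 $2,350.
Collector 1 is the highest bidder, so Collector 1 wins.
Under the first-price rule, the price is the highest bid: $2,875.
Surplus = $2,875 − $2,875 = $0.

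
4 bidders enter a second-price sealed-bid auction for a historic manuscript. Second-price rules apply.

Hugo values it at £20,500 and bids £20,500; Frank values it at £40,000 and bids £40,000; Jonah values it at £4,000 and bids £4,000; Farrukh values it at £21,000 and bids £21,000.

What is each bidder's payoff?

Ordered from highest: Frank £40,000; Farrukh £21,000; Hugo £20,500; Jonah £4,000.
Frank has the top bid and wins; the price is the second-highest bid, £21,000.
Frank's payoff = £40,000 − £21,000 = £19,000. All other bidders lose, so their payoff is 0.

Payoffs: Hugo £0, Frank £19,000, Jonah £0, Farrukh £0.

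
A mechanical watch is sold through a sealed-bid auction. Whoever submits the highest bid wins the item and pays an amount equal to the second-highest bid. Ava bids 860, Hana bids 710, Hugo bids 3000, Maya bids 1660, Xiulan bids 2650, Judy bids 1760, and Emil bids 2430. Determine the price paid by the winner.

The winner pays 2650.

Sorted high to low: Hugo 3000; Xiulan 2650; Emil 2430; Judy 1760; Maya 1660; Ava 860; Hana 710.
Hugo has the highest bid, so Hugo wins.
The second-highest bid is 2650, so that is what Hugo pays.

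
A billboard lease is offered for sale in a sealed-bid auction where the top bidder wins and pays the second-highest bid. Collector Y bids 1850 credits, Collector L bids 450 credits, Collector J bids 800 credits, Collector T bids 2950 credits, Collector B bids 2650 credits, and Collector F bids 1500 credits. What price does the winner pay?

The winner pays 2650 credits.

Ranking the bids: Collector T 2950 credits > Collector B 2650 credits > Collector Y 1850 credits > Collector F 1500 credits > Collector J 800 credits > Collector L 450 credits.
Collector T is the highest bidder, so Collector T wins.
Under the second-price rule, the price is the second-highest bid: 2650 credits.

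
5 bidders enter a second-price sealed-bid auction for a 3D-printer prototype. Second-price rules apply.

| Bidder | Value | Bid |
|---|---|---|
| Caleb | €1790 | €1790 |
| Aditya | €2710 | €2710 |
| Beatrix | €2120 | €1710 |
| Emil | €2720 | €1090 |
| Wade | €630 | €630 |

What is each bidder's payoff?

Caleb €0, Aditya €920, Beatrix €0, Emil €0, Wade €0.

Bids in descending order: Aditya €2710 > Caleb €1790 > Beatrix €1710 > Emil €1090 > Wade €630.
Aditya has the top bid and wins; the price is the second-highest bid, €1790.
Aditya's payoff = €2710 − €1790 = €920. All other bidders lose, so their payoff is 0.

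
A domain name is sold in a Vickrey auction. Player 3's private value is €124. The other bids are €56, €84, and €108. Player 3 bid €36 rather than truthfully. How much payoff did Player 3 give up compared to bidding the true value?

The highest competing bid is €108.
Bidding truthfully at €124: Player 3 has the top bid, wins, and pays the second-highest bid €108. Payoff = €124 − €108 = €16.
Bidding €36: the top bid is €108 (a rival), so Player 3 loses. Payoff = €0.
Regret = truthful payoff − actual payoff = €16 − €0 = €16.
Deviating from a truthful bid can only lose payoff in a second-price auction — never gain.

€16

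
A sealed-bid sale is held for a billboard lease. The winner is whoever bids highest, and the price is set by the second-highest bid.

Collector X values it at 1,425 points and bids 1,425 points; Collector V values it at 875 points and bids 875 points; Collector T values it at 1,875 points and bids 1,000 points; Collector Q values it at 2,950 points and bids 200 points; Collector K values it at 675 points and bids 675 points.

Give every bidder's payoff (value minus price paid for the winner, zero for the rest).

Ordered from highest: Collector X 1,425 points > Collector T 1,000 points > Collector V 875 points > Collector K 675 points > Collector Q 200 points.
Collector X has the top bid and wins; the price is the second-highest bid, 1,000 points.
Collector X's payoff = 1,425 points − 1,000 points = 425 points. All other bidders lose, so their payoff is 0.

Payoffs: Collector X 425 points, Collector V 0 points, Collector T 0 points, Collector Q 0 points, Collector K 0 points.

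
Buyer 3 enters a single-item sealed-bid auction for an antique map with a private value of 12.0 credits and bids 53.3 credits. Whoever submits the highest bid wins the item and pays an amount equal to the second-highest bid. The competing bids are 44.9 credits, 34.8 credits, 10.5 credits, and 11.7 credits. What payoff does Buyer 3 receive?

Highest competing bid: 44.9 credits.
Buyer 3's bid 53.3 credits is the highest overall, so Buyer 3 wins and pays the second-highest bid, 44.9 credits.
Payoff = value − price = 12.0 credits − 44.9 credits = -32.9 credits.

Payoff = -32.9 credits.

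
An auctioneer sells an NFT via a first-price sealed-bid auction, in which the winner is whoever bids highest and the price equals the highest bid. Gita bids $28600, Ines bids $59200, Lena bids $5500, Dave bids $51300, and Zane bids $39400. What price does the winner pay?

Sorted high to low: Ines $59200, then Dave $51300, then Zane $39400, then Gita $28600, then Lena $5500.
Ines is the highest bidder, so Ines wins.
Under the first-price rule, the price is the highest bid: $59200.

Price paid: $59200.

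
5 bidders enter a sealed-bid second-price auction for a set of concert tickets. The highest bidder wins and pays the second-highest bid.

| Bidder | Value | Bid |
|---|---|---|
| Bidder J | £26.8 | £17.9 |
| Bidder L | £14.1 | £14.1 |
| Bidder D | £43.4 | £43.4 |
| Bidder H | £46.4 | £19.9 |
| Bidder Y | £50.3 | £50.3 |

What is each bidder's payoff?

Bids in descending order: Bidder Y £50.3 > Bidder D £43.4 > Bidder H £19.9 > Bidder J £17.9 > Bidder L £14.1.
Bidder Y has the top bid and wins; the price is the second-highest bid, £43.4.
Bidder Y's payoff = £50.3 − £43.4 = £6.9. All other bidders lose, so their payoff is 0.

Bidder J £0.0, Bidder L £0.0, Bidder D £0.0, Bidder H £0.0, Bidder Y £6.9.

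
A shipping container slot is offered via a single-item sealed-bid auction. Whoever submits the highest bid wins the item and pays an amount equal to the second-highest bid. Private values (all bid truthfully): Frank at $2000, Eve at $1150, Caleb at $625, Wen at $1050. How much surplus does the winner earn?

$850

Ranking the bids: Frank $2000, then Eve $1150, then Wen $1050, then Caleb $625.
Frank wins with the top bid and pays the second-highest, $1150.
Surplus = $2000 − $1150 = $850.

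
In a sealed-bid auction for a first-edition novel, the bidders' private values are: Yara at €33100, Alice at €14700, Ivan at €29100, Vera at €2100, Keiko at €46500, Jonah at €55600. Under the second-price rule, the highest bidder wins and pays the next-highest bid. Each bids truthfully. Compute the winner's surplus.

€9100

Ranking the bids: Jonah €55600; Keiko €46500; Yara €33100; Ivan €29100; Alice €14700; Vera €2100.
Jonah wins with the top bid and pays the second-highest, €46500.
Surplus = €55600 − €46500 = €9100.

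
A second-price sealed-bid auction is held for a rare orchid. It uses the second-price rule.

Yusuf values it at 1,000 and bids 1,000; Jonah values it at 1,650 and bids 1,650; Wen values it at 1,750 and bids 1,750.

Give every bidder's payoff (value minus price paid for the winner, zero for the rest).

Payoffs: Yusuf 0, Jonah 0, Wen 100.

Ordered from highest: Wen 1,750; Jonah 1,650; Yusuf 1,000.
Wen has the top bid and wins; the price is the second-highest bid, 1,650.
Wen's payoff = 1,750 − 1,650 = 100. All other bidders lose, so their payoff is 0.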